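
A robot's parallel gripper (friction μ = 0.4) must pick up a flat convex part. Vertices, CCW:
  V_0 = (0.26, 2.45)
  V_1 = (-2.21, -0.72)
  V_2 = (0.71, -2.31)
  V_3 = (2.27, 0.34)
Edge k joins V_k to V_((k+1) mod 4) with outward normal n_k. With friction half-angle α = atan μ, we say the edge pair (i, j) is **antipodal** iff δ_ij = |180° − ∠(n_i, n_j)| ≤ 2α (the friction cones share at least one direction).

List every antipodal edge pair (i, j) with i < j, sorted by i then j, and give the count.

count = 2; pairs: (0,2), (1,3)

α = atan 0.4 = 21.80°;  2α = 43.60°
n_0 = (-0.7888, +0.6146)
n_1 = (-0.4782, -0.8782)
n_2 = (+0.8618, -0.5073)
n_3 = (+0.7241, +0.6897)
  (0,1): δ = 80.64°  ·
  (0,2): δ = 7.44°  ✓
  (0,3): δ = 81.53°  ·
  (1,2): δ = 91.92°  ·
  (1,3): δ = 17.82°  ✓
  (2,3): δ = 105.91°  ·
antipodal pairs: 2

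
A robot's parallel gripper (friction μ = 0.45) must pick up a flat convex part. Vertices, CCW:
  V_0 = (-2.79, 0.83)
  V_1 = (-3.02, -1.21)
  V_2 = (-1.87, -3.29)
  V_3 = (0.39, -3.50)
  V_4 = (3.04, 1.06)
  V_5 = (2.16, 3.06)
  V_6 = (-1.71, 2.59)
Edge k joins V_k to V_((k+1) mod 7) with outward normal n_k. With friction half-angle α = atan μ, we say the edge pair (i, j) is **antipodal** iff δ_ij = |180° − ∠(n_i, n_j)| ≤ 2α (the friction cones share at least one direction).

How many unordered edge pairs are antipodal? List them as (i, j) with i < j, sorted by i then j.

count = 5; pairs: (0,3), (0,4), (1,4), (2,5), (3,6)

α = atan 0.45 = 24.23°;  2α = 48.46°
n_0 = (-0.9937, +0.1120)
n_1 = (-0.8751, -0.4839)
n_2 = (-0.0925, -0.9957)
n_3 = (+0.8646, -0.5025)
n_4 = (+0.9153, +0.4027)
n_5 = (-0.1206, +0.9927)
n_6 = (-0.8523, +0.5230)
  (0,1): δ = 144.63°  ·
  (0,2): δ = 88.88°  ·
  (0,3): δ = 23.73°  ✓
  (0,4): δ = 30.18°  ✓
  (0,5): δ = 103.36°  ·
  (0,6): δ = 154.90°  ·
  (1,2): δ = 124.25°  ·
  (1,3): δ = 59.10°  ·
  (1,4): δ = 5.19°  ✓
  (1,5): δ = 67.99°  ·
  (1,6): δ = 119.53°  ·
  (2,3): δ = 114.85°  ·
  (2,4): δ = 60.94°  ·
  (2,5): δ = 12.23°  ✓
  (2,6): δ = 63.77°  ·
  (3,4): δ = 126.09°  ·
  (3,5): δ = 52.91°  ·
  (3,6): δ = 1.37°  ✓
  (4,5): δ = 106.83°  ·
  (4,6): δ = 55.28°  ·
  (5,6): δ = 128.46°  ·
antipodal pairs: 5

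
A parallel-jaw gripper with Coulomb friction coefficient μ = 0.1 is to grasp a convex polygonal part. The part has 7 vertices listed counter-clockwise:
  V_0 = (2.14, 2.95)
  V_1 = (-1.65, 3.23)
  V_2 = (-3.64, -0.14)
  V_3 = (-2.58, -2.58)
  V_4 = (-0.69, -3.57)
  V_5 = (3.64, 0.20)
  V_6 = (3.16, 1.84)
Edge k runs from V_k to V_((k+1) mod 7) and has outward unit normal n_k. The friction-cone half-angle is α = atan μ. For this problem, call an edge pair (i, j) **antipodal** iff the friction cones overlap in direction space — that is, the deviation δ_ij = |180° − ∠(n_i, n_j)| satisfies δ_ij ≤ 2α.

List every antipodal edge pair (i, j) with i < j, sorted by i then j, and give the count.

count = 1; pairs: (2,5)

α = atan 0.1 = 5.71°;  2α = 11.42°
n_0 = (+0.0737, +0.9973)
n_1 = (-0.8611, +0.5085)
n_2 = (-0.9172, -0.3985)
n_3 = (-0.4640, -0.8858)
n_4 = (+0.6567, -0.7542)
n_5 = (+0.9597, +0.2809)
n_6 = (+0.7363, +0.6766)
  (0,1): δ = 116.34°  ·
  (0,2): δ = 62.29°  ·
  (0,3): δ = 23.42°  ·
  (0,4): δ = 45.27°  ·
  (0,5): δ = 110.54°  ·
  (0,6): δ = 136.81°  ·
  (1,2): δ = 125.96°  ·
  (1,3): δ = 87.08°  ·
  (1,4): δ = 18.39°  ·
  (1,5): δ = 46.88°  ·
  (1,6): δ = 73.14°  ·
  (2,3): δ = 141.13°  ·
  (2,4): δ = 72.44°  ·
  (2,5): δ = 7.17°  ✓
  (2,6): δ = 19.10°  ·
  (3,4): δ = 111.31°  ·
  (3,5): δ = 46.04°  ·
  (3,6): δ = 19.77°  ·
  (4,5): δ = 114.73°  ·
  (4,6): δ = 88.46°  ·
  (5,6): δ = 153.73°  ·
antipodal pairs: 1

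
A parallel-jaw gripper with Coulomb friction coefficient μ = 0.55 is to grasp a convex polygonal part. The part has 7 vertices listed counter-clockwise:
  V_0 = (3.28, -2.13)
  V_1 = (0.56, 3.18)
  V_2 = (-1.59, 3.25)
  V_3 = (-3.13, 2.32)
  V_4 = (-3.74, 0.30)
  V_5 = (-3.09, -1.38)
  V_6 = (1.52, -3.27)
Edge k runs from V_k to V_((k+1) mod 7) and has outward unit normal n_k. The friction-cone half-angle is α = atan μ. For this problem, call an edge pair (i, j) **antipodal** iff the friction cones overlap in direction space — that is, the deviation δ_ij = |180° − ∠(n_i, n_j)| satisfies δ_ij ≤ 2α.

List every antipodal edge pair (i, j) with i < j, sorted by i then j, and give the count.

count = 8; pairs: (0,3), (0,4), (0,5), (1,5), (1,6), (2,5), (2,6), (3,6)

α = atan 0.55 = 28.81°;  2α = 57.62°
n_0 = (+0.8900, +0.4559)
n_1 = (+0.0325, +0.9995)
n_2 = (-0.5169, +0.8560)
n_3 = (-0.9573, +0.2891)
n_4 = (-0.9326, -0.3608)
n_5 = (-0.3793, -0.9253)
n_6 = (+0.5436, -0.8393)
  (0,1): δ = 118.99°  ·
  (0,2): δ = 86.00°  ·
  (0,3): δ = 43.93°  ✓
  (0,4): δ = 5.97°  ✓
  (0,5): δ = 40.58°  ✓
  (0,6): δ = 95.81°  ·
  (1,2): δ = 147.01°  ·
  (1,3): δ = 104.94°  ·
  (1,4): δ = 66.98°  ·
  (1,5): δ = 20.43°  ✓
  (1,6): δ = 34.80°  ✓
  (2,3): δ = 137.93°  ·
  (2,4): δ = 99.98°  ·
  (2,5): δ = 53.42°  ✓
  (2,6): δ = 1.80°  ✓
  (3,4): δ = 142.05°  ·
  (3,5): δ = 95.49°  ·
  (3,6): δ = 40.26°  ✓
  (4,5): δ = 133.44°  ·
  (4,6): δ = 78.22°  ·
  (5,6): δ = 124.78°  ·
antipodal pairs: 8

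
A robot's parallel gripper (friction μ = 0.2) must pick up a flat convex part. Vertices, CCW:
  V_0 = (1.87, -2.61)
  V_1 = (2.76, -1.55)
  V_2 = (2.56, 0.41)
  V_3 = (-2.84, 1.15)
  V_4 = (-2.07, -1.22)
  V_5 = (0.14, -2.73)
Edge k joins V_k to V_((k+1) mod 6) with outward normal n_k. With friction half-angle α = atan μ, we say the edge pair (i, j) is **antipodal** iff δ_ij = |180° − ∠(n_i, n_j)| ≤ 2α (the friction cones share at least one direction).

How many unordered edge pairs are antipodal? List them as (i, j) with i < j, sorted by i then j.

count = 2; pairs: (1,3), (2,5)

α = atan 0.2 = 11.31°;  2α = 22.62°
n_0 = (+0.7658, -0.6430)
n_1 = (+0.9948, +0.1015)
n_2 = (+0.1358, +0.9907)
n_3 = (-0.9511, -0.3090)
n_4 = (-0.5641, -0.8257)
n_5 = (+0.0692, -0.9976)
  (0,1): δ = 134.16°  ·
  (0,2): δ = 57.79°  ·
  (0,3): δ = 58.02°  ·
  (0,4): δ = 95.67°  ·
  (0,5): δ = 133.99°  ·
  (1,2): δ = 103.63°  ·
  (1,3): δ = 12.17°  ✓
  (1,4): δ = 49.83°  ·
  (1,5): δ = 88.14°  ·
  (2,3): δ = 64.20°  ·
  (2,4): δ = 26.54°  ·
  (2,5): δ = 11.77°  ✓
  (3,4): δ = 142.34°  ·
  (3,5): δ = 104.03°  ·
  (4,5): δ = 141.69°  ·
antipodal pairs: 2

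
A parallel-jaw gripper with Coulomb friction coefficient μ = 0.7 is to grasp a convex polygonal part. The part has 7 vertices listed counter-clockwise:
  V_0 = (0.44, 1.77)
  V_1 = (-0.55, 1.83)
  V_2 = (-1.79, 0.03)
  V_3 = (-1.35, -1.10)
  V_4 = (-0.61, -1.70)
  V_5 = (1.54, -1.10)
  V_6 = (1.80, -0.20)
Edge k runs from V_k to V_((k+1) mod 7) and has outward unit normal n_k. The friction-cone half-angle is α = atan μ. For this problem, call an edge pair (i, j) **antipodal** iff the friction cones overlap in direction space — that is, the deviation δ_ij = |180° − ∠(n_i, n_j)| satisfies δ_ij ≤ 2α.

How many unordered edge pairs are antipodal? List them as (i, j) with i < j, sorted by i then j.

α = atan 0.7 = 34.99°;  2α = 69.98°
n_0 = (+0.0605, +0.9982)
n_1 = (-0.8235, +0.5673)
n_2 = (-0.9318, -0.3628)
n_3 = (-0.6298, -0.7768)
n_4 = (+0.2688, -0.9632)
n_5 = (+0.9607, -0.2775)
n_6 = (+0.8229, +0.5681)
  (0,1): δ = 121.09°  ·
  (0,2): δ = 65.26°  ✓
  (0,3): δ = 35.57°  ✓
  (0,4): δ = 19.06°  ✓
  (0,5): δ = 77.35°  ·
  (0,6): δ = 128.09°  ·
  (1,2): δ = 124.16°  ·
  (1,3): δ = 94.47°  ·
  (1,4): δ = 39.84°  ✓
  (1,5): δ = 18.45°  ✓
  (1,6): δ = 69.18°  ✓
  (2,3): δ = 150.31°  ·
  (2,4): δ = 95.68°  ·
  (2,5): δ = 37.39°  ✓
  (2,6): δ = 13.34°  ✓
  (3,4): δ = 125.37°  ·
  (3,5): δ = 67.08°  ✓
  (3,6): δ = 16.35°  ✓
  (4,5): δ = 121.71°  ·
  (4,6): δ = 70.97°  ·
  (5,6): δ = 129.27°  ·
antipodal pairs: 10

count = 10; pairs: (0,2), (0,3), (0,4), (1,4), (1,5), (1,6), (2,5), (2,6), (3,5), (3,6)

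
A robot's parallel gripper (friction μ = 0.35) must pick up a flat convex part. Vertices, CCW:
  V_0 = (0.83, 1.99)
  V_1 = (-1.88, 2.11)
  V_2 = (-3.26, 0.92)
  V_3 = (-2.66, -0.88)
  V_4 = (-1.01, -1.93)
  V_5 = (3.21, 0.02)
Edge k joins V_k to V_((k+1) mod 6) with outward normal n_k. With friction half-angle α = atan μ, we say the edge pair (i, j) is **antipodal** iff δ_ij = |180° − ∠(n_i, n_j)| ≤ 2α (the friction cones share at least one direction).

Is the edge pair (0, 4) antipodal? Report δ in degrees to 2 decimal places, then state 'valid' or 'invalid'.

δ = 27.34°, valid

α = atan 0.35 = 19.29°;  2α = 38.58°
edge 0: e_0 = (-2.71, +0.12);  n_0 = (+0.0442, +0.9990)
edge 4: e_4 = (+4.22, +1.95);  n_4 = (+0.4195, -0.9078)
∠(n_0, n_4) = 152.66°
δ = |180° − 152.66°| = 27.34°
27.34° ≤ 2α = 38.58°  →  valid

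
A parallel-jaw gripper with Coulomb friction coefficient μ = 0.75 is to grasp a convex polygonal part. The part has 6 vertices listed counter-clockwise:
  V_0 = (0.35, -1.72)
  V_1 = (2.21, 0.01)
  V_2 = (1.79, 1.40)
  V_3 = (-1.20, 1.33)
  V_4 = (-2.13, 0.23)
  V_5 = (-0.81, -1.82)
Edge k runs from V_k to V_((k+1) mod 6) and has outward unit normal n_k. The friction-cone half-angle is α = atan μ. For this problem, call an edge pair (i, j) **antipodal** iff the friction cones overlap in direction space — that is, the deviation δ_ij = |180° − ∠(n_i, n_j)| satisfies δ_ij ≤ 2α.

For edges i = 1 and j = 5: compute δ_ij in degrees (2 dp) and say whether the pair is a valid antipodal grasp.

α = atan 0.75 = 36.87°;  2α = 73.74°
edge 1: e_1 = (-0.42, +1.39);  n_1 = (+0.9573, +0.2892)
edge 5: e_5 = (+1.16, +0.10);  n_5 = (+0.0859, -0.9963)
∠(n_1, n_5) = 101.89°
δ = |180° − 101.89°| = 78.11°
78.11° > 2α = 73.74°  →  invalid

δ = 78.11°, invalid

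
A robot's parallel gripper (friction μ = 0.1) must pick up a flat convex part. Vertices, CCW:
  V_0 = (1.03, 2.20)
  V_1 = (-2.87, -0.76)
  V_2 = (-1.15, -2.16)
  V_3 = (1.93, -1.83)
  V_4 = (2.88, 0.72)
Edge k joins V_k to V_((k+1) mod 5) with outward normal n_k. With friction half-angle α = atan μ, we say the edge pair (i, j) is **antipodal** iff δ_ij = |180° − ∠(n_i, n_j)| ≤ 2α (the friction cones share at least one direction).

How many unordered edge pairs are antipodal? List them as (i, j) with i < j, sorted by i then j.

count = 1; pairs: (1,4)

α = atan 0.1 = 5.71°;  2α = 11.42°
n_0 = (-0.6046, +0.7966)
n_1 = (-0.6313, -0.7756)
n_2 = (+0.1065, -0.9943)
n_3 = (+0.9371, -0.3491)
n_4 = (+0.6247, +0.7809)
  (0,1): δ = 76.34°  ·
  (0,2): δ = 31.08°  ·
  (0,3): δ = 32.37°  ·
  (0,4): δ = 104.14°  ·
  (1,2): δ = 134.74°  ·
  (1,3): δ = 71.29°  ·
  (1,4): δ = 0.48°  ✓
  (2,3): δ = 116.55°  ·
  (2,4): δ = 44.78°  ·
  (3,4): δ = 108.23°  ·
antipodal pairs: 1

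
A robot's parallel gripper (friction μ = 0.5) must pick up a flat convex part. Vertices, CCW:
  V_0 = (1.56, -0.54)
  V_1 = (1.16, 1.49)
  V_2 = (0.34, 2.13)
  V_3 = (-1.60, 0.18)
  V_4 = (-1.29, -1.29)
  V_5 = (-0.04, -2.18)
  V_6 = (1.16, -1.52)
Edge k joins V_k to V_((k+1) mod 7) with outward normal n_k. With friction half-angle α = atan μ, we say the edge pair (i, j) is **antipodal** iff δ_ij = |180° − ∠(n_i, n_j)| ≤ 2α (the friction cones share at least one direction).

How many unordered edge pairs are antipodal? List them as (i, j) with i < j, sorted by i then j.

count = 7; pairs: (0,3), (0,4), (1,3), (1,4), (2,5), (2,6), (3,6)

α = atan 0.5 = 26.57°;  2α = 53.13°
n_0 = (+0.9811, +0.1933)
n_1 = (+0.6153, +0.7883)
n_2 = (-0.7089, +0.7053)
n_3 = (-0.9785, -0.2063)
n_4 = (-0.5800, -0.8146)
n_5 = (+0.4819, -0.8762)
n_6 = (+0.9258, -0.3779)
  (0,1): δ = 139.12°  ·
  (0,2): δ = 56.00°  ·
  (0,3): δ = 0.76°  ✓
  (0,4): δ = 43.40°  ✓
  (0,5): δ = 107.66°  ·
  (0,6): δ = 146.65°  ·
  (1,2): δ = 96.88°  ·
  (1,3): δ = 40.12°  ✓
  (1,4): δ = 2.52°  ✓
  (1,5): δ = 66.78°  ·
  (1,6): δ = 105.77°  ·
  (2,3): δ = 123.24°  ·
  (2,4): δ = 80.60°  ·
  (2,5): δ = 16.34°  ✓
  (2,6): δ = 22.65°  ✓
  (3,4): δ = 137.36°  ·
  (3,5): δ = 73.10°  ·
  (3,6): δ = 34.11°  ✓
  (4,5): δ = 115.74°  ·
  (4,6): δ = 76.75°  ·
  (5,6): δ = 141.01°  ·
antipodal pairs: 7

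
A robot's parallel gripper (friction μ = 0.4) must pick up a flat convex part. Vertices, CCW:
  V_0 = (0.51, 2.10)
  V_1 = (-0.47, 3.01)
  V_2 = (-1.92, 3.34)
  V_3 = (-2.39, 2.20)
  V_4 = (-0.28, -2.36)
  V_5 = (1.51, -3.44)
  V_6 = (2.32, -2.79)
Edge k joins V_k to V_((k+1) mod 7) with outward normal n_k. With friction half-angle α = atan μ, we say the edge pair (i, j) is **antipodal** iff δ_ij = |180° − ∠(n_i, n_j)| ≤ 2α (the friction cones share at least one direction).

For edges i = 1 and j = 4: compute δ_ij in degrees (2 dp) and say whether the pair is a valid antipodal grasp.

δ = 18.28°, valid

α = atan 0.4 = 21.80°;  2α = 43.60°
edge 1: e_1 = (-1.45, +0.33);  n_1 = (+0.2219, +0.9751)
edge 4: e_4 = (+1.79, -1.08);  n_4 = (-0.5166, -0.8562)
∠(n_1, n_4) = 161.72°
δ = |180° − 161.72°| = 18.28°
18.28° ≤ 2α = 43.60°  →  valid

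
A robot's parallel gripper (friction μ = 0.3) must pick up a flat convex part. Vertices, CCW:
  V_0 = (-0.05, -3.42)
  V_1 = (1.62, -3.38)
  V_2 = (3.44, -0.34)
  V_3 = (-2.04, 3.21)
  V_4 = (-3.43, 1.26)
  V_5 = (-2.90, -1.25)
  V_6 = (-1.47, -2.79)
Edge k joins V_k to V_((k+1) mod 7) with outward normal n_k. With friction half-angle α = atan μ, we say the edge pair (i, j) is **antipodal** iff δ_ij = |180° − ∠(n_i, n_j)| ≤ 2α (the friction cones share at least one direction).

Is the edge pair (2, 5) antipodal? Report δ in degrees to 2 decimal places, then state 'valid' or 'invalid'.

α = atan 0.3 = 16.70°;  2α = 33.40°
edge 2: e_2 = (-5.48, +3.55);  n_2 = (+0.5437, +0.8393)
edge 5: e_5 = (+1.43, -1.54);  n_5 = (-0.7328, -0.6805)
∠(n_2, n_5) = 165.81°
δ = |180° − 165.81°| = 14.19°
14.19° ≤ 2α = 33.40°  →  valid

δ = 14.19°, valid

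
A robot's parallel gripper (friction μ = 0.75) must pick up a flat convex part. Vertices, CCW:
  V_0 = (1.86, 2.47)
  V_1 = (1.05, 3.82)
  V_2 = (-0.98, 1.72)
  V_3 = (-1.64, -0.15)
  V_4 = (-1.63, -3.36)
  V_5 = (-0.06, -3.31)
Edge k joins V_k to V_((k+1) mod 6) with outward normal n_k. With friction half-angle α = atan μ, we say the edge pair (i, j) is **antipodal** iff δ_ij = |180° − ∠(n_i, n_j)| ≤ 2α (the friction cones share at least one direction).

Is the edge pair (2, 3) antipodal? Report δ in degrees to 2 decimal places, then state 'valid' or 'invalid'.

δ = 160.38°, invalid

α = atan 0.75 = 36.87°;  2α = 73.74°
edge 2: e_2 = (-0.66, -1.87);  n_2 = (-0.9430, +0.3328)
edge 3: e_3 = (+0.01, -3.21);  n_3 = (-1.0000, -0.0031)
∠(n_2, n_3) = 19.62°
δ = |180° − 19.62°| = 160.38°
160.38° > 2α = 73.74°  →  invalid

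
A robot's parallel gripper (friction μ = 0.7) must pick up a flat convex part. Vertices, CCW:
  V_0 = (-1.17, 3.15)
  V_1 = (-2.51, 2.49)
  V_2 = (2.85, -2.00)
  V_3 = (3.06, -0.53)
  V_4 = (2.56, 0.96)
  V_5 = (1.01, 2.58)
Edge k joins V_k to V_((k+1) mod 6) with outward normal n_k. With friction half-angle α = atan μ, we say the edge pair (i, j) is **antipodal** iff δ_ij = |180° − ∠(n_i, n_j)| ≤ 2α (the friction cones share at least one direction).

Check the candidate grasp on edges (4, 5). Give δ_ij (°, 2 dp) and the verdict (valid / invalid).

α = atan 0.7 = 34.99°;  2α = 69.98°
edge 4: e_4 = (-1.55, +1.62);  n_4 = (+0.7225, +0.6913)
edge 5: e_5 = (-2.18, +0.57);  n_5 = (+0.2530, +0.9675)
∠(n_4, n_5) = 31.61°
δ = |180° − 31.61°| = 148.39°
148.39° > 2α = 69.98°  →  invalid

δ = 148.39°, invalid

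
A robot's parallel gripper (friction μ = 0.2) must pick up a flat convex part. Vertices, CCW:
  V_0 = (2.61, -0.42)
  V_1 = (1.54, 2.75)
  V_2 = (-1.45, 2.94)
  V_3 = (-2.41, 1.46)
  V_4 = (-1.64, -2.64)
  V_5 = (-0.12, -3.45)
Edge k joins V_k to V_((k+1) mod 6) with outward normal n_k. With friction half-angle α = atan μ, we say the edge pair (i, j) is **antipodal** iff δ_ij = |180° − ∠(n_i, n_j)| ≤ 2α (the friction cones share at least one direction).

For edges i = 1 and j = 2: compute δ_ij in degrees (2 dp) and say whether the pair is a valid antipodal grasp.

δ = 119.33°, invalid

α = atan 0.2 = 11.31°;  2α = 22.62°
edge 1: e_1 = (-2.99, +0.19);  n_1 = (+0.0634, +0.9980)
edge 2: e_2 = (-0.96, -1.48);  n_2 = (-0.8390, +0.5442)
∠(n_1, n_2) = 60.67°
δ = |180° − 60.67°| = 119.33°
119.33° > 2α = 22.62°  →  invalid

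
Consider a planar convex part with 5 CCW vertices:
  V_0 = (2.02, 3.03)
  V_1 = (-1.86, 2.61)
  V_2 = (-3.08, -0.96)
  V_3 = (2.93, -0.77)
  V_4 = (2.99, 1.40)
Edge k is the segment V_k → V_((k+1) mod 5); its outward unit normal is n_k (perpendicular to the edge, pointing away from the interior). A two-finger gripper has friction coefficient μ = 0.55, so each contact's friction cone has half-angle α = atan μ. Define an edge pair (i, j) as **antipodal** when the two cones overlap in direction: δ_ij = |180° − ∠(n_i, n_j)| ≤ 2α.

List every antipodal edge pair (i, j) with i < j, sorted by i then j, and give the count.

α = atan 0.55 = 28.81°;  2α = 57.62°
n_0 = (-0.1076, +0.9942)
n_1 = (-0.9463, +0.3234)
n_2 = (+0.0316, -0.9995)
n_3 = (+0.9996, -0.0276)
n_4 = (+0.8593, +0.5114)
  (0,1): δ = 115.05°  ·
  (0,2): δ = 4.37°  ✓
  (0,3): δ = 82.24°  ·
  (0,4): δ = 114.58°  ·
  (1,2): δ = 69.32°  ·
  (1,3): δ = 17.28°  ✓
  (1,4): δ = 49.62°  ✓
  (2,3): δ = 93.39°  ·
  (2,4): δ = 61.05°  ·
  (3,4): δ = 147.66°  ·
antipodal pairs: 3

count = 3; pairs: (0,2), (1,3), (1,4)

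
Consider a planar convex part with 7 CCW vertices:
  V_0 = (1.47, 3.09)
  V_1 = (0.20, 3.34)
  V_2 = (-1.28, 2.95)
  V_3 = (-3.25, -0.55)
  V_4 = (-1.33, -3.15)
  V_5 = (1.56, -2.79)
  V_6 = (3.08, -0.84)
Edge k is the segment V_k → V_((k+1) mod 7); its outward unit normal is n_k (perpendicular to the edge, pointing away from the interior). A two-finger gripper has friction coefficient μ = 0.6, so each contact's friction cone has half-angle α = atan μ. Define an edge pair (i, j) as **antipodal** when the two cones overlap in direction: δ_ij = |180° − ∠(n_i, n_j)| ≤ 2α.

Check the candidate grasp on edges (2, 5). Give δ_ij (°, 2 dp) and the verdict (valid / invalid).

δ = 8.56°, valid

α = atan 0.6 = 30.96°;  2α = 61.93°
edge 2: e_2 = (-1.97, -3.50);  n_2 = (-0.8714, +0.4905)
edge 5: e_5 = (+1.52, +1.95);  n_5 = (+0.7887, -0.6148)
∠(n_2, n_5) = 171.44°
δ = |180° − 171.44°| = 8.56°
8.56° ≤ 2α = 61.93°  →  valid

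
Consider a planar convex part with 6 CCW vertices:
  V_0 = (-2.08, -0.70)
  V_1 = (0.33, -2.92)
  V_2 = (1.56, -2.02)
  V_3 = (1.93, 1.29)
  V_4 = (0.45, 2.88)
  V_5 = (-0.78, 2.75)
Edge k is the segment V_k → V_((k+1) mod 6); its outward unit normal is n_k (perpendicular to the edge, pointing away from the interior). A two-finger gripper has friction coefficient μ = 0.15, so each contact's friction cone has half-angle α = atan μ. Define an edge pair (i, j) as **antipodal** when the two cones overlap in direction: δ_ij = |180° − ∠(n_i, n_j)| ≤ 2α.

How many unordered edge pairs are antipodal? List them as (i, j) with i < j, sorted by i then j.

count = 2; pairs: (0,3), (2,5)

α = atan 0.15 = 8.53°;  2α = 17.06°
n_0 = (-0.6775, -0.7355)
n_1 = (+0.5905, -0.8070)
n_2 = (+0.9938, -0.1111)
n_3 = (+0.7320, +0.6813)
n_4 = (-0.1051, +0.9945)
n_5 = (-0.9358, +0.3526)
  (0,1): δ = 101.16°  ·
  (0,2): δ = 53.73°  ·
  (0,3): δ = 4.40°  ✓
  (0,4): δ = 48.68°  ·
  (0,5): δ = 112.00°  ·
  (1,2): δ = 132.57°  ·
  (1,3): δ = 83.25°  ·
  (1,4): δ = 30.16°  ·
  (1,5): δ = 33.16°  ·
  (2,3): δ = 130.67°  ·
  (2,4): δ = 77.59°  ·
  (2,5): δ = 14.27°  ✓
  (3,4): δ = 126.91°  ·
  (3,5): δ = 63.59°  ·
  (4,5): δ = 116.68°  ·
antipodal pairs: 2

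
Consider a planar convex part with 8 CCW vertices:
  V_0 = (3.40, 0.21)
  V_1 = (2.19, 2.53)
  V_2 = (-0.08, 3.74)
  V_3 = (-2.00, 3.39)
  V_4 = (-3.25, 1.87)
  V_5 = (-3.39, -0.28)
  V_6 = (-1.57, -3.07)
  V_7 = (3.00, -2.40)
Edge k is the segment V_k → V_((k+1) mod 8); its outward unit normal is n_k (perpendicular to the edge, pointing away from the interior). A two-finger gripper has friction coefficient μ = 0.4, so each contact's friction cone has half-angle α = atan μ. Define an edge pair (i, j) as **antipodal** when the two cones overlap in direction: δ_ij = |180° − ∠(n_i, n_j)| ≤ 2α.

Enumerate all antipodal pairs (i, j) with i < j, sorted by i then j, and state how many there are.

count = 9; pairs: (0,4), (0,5), (1,5), (1,6), (2,6), (3,6), (3,7), (4,7), (5,7)

α = atan 0.4 = 21.80°;  2α = 43.60°
n_0 = (+0.8867, +0.4624)
n_1 = (+0.4704, +0.8825)
n_2 = (-0.1793, +0.9838)
n_3 = (-0.7724, +0.6352)
n_4 = (-0.9979, +0.0650)
n_5 = (-0.8376, -0.5464)
n_6 = (+0.1451, -0.9894)
n_7 = (+0.9885, -0.1515)
  (0,1): δ = 145.60°  ·
  (0,2): δ = 107.21°  ·
  (0,3): δ = 66.98°  ·
  (0,4): δ = 31.27°  ✓
  (0,5): δ = 5.57°  ✓
  (0,6): δ = 70.80°  ·
  (0,7): δ = 143.74°  ·
  (1,2): δ = 141.61°  ·
  (1,3): δ = 101.37°  ·
  (1,4): δ = 65.67°  ·
  (1,5): δ = 28.82°  ✓
  (1,6): δ = 36.40°  ✓
  (1,7): δ = 109.35°  ·
  (2,3): δ = 139.76°  ·
  (2,4): δ = 104.06°  ·
  (2,5): δ = 67.21°  ·
  (2,6): δ = 1.99°  ✓
  (2,7): δ = 70.96°  ·
  (3,4): δ = 144.29°  ·
  (3,5): δ = 107.45°  ·
  (3,6): δ = 42.23°  ✓
  (3,7): δ = 30.72°  ✓
  (4,5): δ = 143.16°  ·
  (4,6): δ = 77.93°  ·
  (4,7): δ = 4.99°  ✓
  (5,6): δ = 114.78°  ·
  (5,7): δ = 41.83°  ✓
  (6,7): δ = 107.05°  ·
antipodal pairs: 9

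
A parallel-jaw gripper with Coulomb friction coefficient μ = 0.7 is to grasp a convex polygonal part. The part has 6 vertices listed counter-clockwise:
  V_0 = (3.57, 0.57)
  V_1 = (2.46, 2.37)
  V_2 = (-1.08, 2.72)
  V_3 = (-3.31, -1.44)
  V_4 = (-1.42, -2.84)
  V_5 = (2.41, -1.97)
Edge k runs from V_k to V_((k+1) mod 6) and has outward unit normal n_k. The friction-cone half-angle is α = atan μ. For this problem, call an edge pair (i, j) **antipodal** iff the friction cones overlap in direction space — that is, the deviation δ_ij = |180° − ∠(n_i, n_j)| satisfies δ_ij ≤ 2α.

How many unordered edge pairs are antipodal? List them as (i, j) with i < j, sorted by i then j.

count = 6; pairs: (0,2), (0,3), (1,3), (1,4), (2,4), (2,5)

α = atan 0.7 = 34.99°;  2α = 69.98°
n_0 = (+0.8512, +0.5249)
n_1 = (+0.0984, +0.9951)
n_2 = (-0.8814, +0.4725)
n_3 = (-0.5952, -0.8036)
n_4 = (+0.2215, -0.9752)
n_5 = (+0.9096, -0.4154)
  (0,1): δ = 127.31°  ·
  (0,2): δ = 59.85°  ✓
  (0,3): δ = 21.81°  ✓
  (0,4): δ = 71.14°  ·
  (0,5): δ = 123.79°  ·
  (1,2): δ = 112.55°  ·
  (1,3): δ = 30.88°  ✓
  (1,4): δ = 18.44°  ✓
  (1,5): δ = 71.10°  ·
  (2,3): δ = 98.33°  ·
  (2,4): δ = 49.01°  ✓
  (2,5): δ = 3.65°  ✓
  (3,4): δ = 130.67°  ·
  (3,5): δ = 78.02°  ·
  (4,5): δ = 127.34°  ·
antipodal pairs: 6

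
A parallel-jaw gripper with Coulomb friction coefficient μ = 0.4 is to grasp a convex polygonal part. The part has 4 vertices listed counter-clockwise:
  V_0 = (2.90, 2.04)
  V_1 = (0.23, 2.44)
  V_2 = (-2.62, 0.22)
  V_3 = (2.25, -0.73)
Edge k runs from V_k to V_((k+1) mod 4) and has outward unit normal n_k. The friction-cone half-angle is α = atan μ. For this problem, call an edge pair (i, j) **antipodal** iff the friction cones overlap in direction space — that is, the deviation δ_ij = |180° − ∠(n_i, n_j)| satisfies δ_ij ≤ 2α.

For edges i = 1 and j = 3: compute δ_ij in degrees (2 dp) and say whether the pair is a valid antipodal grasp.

δ = 38.88°, valid

α = atan 0.4 = 21.80°;  2α = 43.60°
edge 1: e_1 = (-2.85, -2.22);  n_1 = (-0.6145, +0.7889)
edge 3: e_3 = (+0.65, +2.77);  n_3 = (+0.9736, -0.2285)
∠(n_1, n_3) = 141.12°
δ = |180° − 141.12°| = 38.88°
38.88° ≤ 2α = 43.60°  →  valid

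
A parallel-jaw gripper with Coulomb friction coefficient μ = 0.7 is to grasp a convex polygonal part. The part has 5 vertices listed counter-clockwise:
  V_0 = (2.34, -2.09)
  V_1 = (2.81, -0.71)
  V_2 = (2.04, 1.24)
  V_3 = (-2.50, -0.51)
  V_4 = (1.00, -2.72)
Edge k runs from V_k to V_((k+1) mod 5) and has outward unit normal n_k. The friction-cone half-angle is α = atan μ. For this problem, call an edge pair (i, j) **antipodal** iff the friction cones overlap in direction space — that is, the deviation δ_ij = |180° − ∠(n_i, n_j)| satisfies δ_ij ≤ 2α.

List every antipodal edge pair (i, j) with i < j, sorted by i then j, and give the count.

count = 4; pairs: (0,2), (1,3), (2,3), (2,4)

α = atan 0.7 = 34.99°;  2α = 69.98°
n_0 = (+0.9466, -0.3224)
n_1 = (+0.9301, +0.3673)
n_2 = (-0.3597, +0.9331)
n_3 = (-0.5339, -0.8455)
n_4 = (+0.4255, -0.9050)
  (0,1): δ = 139.64°  ·
  (0,2): δ = 50.11°  ✓
  (0,3): δ = 76.54°  ·
  (0,4): δ = 133.99°  ·
  (1,2): δ = 90.47°  ·
  (1,3): δ = 36.18°  ✓
  (1,4): δ = 93.63°  ·
  (2,3): δ = 53.35°  ✓
  (2,4): δ = 4.10°  ✓
  (3,4): δ = 122.55°  ·
antipodal pairs: 4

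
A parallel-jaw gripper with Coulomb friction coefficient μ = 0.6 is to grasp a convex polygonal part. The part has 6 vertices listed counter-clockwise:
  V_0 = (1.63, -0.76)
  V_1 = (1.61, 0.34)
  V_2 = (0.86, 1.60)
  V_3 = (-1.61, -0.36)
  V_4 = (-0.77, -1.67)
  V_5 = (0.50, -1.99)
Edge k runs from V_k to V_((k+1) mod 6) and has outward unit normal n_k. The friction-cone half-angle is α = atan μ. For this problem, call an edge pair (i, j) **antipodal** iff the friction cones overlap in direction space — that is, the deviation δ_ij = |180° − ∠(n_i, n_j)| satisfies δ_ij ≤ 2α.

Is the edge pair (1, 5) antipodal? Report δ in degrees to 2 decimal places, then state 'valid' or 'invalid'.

α = atan 0.6 = 30.96°;  2α = 61.93°
edge 1: e_1 = (-0.75, +1.26);  n_1 = (+0.8593, +0.5115)
edge 5: e_5 = (+1.13, +1.23);  n_5 = (+0.7364, -0.6765)
∠(n_1, n_5) = 73.34°
δ = |180° − 73.34°| = 106.66°
106.66° > 2α = 61.93°  →  invalid

δ = 106.66°, invalid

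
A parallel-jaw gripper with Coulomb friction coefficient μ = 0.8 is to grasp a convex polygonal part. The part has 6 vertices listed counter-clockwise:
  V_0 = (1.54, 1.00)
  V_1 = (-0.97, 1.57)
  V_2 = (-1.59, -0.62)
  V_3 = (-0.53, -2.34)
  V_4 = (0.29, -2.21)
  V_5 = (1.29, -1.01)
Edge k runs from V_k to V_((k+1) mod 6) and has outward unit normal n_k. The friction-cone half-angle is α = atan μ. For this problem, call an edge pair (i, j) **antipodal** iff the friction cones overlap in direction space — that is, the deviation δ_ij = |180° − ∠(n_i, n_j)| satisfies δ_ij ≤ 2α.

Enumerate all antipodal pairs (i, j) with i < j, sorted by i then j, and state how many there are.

count = 8; pairs: (0,2), (0,3), (0,4), (1,3), (1,4), (1,5), (2,4), (2,5)

α = atan 0.8 = 38.66°;  2α = 77.32°
n_0 = (+0.2215, +0.9752)
n_1 = (-0.9622, +0.2724)
n_2 = (-0.8513, -0.5246)
n_3 = (+0.1566, -0.9877)
n_4 = (+0.7682, -0.6402)
n_5 = (+0.9924, -0.1234)
  (0,1): δ = 93.01°  ·
  (0,2): δ = 45.56°  ✓
  (0,3): δ = 21.80°  ✓
  (0,4): δ = 62.99°  ✓
  (0,5): δ = 95.70°  ·
  (1,2): δ = 132.55°  ·
  (1,3): δ = 65.18°  ✓
  (1,4): δ = 24.00°  ✓
  (1,5): δ = 8.72°  ✓
  (2,3): δ = 112.64°  ·
  (2,4): δ = 71.45°  ✓
  (2,5): δ = 38.73°  ✓
  (3,4): δ = 138.81°  ·
  (3,5): δ = 106.10°  ·
  (4,5): δ = 147.28°  ·
antipodal pairs: 8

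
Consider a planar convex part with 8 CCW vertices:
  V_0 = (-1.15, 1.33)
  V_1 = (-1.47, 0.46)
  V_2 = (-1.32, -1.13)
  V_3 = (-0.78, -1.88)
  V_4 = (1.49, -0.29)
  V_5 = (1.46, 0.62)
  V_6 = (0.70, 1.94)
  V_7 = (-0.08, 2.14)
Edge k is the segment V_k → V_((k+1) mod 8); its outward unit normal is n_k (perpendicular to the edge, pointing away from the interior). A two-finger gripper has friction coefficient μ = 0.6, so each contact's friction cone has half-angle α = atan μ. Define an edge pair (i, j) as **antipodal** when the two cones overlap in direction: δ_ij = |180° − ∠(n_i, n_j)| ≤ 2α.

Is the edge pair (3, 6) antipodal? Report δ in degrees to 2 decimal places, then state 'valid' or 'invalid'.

α = atan 0.6 = 30.96°;  2α = 61.93°
edge 3: e_3 = (+2.27, +1.59);  n_3 = (+0.5737, -0.8191)
edge 6: e_6 = (-0.78, +0.20);  n_6 = (+0.2484, +0.9687)
∠(n_3, n_6) = 130.61°
δ = |180° − 130.61°| = 49.39°
49.39° ≤ 2α = 61.93°  →  valid

δ = 49.39°, valid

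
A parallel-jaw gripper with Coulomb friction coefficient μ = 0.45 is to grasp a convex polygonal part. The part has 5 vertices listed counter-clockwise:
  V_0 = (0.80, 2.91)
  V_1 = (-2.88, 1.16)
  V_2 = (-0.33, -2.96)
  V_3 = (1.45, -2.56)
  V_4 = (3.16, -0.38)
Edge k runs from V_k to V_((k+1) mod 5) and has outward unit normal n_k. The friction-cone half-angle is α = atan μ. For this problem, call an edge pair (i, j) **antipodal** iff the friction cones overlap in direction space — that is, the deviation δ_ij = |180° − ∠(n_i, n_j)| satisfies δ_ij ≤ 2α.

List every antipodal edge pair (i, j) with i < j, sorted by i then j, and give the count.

α = atan 0.45 = 24.23°;  2α = 48.46°
n_0 = (-0.4295, +0.9031)
n_1 = (-0.8503, -0.5263)
n_2 = (+0.2193, -0.9757)
n_3 = (+0.7868, -0.6172)
n_4 = (+0.8126, +0.5829)
  (0,1): δ = 83.68°  ·
  (0,2): δ = 12.77°  ✓
  (0,3): δ = 26.46°  ✓
  (0,4): δ = 100.22°  ·
  (1,2): δ = 109.09°  ·
  (1,3): δ = 69.87°  ·
  (1,4): δ = 3.90°  ✓
  (2,3): δ = 140.78°  ·
  (2,4): δ = 67.01°  ·
  (3,4): δ = 106.24°  ·
antipodal pairs: 3

count = 3; pairs: (0,2), (0,3), (1,4)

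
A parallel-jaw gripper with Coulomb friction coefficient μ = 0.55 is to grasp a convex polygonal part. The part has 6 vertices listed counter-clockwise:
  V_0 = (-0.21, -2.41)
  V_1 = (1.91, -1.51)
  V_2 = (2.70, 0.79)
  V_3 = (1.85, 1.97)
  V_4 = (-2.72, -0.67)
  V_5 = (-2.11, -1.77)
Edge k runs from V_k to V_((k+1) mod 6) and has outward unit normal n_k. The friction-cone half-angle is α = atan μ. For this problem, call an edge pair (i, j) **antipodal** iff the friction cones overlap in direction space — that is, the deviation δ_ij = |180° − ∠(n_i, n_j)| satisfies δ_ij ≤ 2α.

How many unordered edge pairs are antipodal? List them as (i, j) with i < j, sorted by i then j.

α = atan 0.55 = 28.81°;  2α = 57.62°
n_0 = (+0.3908, -0.9205)
n_1 = (+0.9458, -0.3248)
n_2 = (+0.8114, +0.5845)
n_3 = (-0.5002, +0.8659)
n_4 = (-0.8745, -0.4850)
n_5 = (-0.3192, -0.9477)
  (0,1): δ = 131.96°  ·
  (0,2): δ = 77.24°  ·
  (0,3): δ = 7.01°  ✓
  (0,4): δ = 96.01°  ·
  (0,5): δ = 138.38°  ·
  (1,2): δ = 125.28°  ·
  (1,3): δ = 41.03°  ✓
  (1,4): δ = 47.97°  ✓
  (1,5): δ = 90.34°  ·
  (2,3): δ = 95.75°  ·
  (2,4): δ = 6.76°  ✓
  (2,5): δ = 35.62°  ✓
  (3,4): δ = 91.00°  ·
  (3,5): δ = 48.63°  ✓
  (4,5): δ = 137.63°  ·
antipodal pairs: 6

count = 6; pairs: (0,3), (1,3), (1,4), (2,4), (2,5), (3,5)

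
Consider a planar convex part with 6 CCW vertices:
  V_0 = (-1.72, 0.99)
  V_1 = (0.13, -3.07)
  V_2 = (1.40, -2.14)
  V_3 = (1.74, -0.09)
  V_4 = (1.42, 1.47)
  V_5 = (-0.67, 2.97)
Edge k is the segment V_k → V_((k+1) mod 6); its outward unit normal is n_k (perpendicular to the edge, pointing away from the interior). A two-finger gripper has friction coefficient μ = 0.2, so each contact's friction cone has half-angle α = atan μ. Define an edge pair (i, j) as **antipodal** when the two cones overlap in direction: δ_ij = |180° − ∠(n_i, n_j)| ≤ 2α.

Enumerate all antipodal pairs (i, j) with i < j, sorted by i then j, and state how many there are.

α = atan 0.2 = 11.31°;  2α = 22.62°
n_0 = (-0.9100, -0.4146)
n_1 = (+0.5908, -0.8068)
n_2 = (+0.9865, -0.1636)
n_3 = (+0.9796, +0.2009)
n_4 = (+0.5831, +0.8124)
n_5 = (-0.8835, +0.4685)
  (0,1): δ = 78.28°  ·
  (0,2): δ = 33.91°  ·
  (0,3): δ = 12.90°  ✓
  (0,4): δ = 29.84°  ·
  (0,5): δ = 127.57°  ·
  (1,2): δ = 135.63°  ·
  (1,3): δ = 114.62°  ·
  (1,4): δ = 71.88°  ·
  (1,5): δ = 25.85°  ·
  (2,3): δ = 158.99°  ·
  (2,4): δ = 116.25°  ·
  (2,5): δ = 18.52°  ✓
  (3,4): δ = 137.26°  ·
  (3,5): δ = 39.53°  ·
  (4,5): δ = 82.27°  ·
antipodal pairs: 2

count = 2; pairs: (0,3), (2,5)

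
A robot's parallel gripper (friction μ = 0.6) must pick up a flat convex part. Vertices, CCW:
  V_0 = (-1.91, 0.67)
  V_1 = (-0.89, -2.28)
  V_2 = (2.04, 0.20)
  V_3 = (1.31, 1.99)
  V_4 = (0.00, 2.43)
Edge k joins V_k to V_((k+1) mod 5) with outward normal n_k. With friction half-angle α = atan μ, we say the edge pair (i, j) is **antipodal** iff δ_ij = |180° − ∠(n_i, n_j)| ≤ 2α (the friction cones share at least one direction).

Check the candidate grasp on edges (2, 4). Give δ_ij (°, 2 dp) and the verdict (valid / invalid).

δ = 69.53°, invalid

α = atan 0.6 = 30.96°;  2α = 61.93°
edge 2: e_2 = (-0.73, +1.79);  n_2 = (+0.9260, +0.3776)
edge 4: e_4 = (-1.91, -1.76);  n_4 = (-0.6776, +0.7354)
∠(n_2, n_4) = 110.47°
δ = |180° − 110.47°| = 69.53°
69.53° > 2α = 61.93°  →  invalid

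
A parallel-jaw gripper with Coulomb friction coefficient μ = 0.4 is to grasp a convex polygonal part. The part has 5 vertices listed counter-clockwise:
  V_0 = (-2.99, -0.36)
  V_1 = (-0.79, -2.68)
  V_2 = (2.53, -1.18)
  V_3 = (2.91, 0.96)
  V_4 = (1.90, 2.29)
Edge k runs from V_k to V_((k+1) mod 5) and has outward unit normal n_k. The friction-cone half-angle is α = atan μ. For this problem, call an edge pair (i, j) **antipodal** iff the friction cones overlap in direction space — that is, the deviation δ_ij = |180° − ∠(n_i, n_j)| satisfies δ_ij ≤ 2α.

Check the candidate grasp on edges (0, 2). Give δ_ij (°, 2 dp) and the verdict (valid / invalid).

α = atan 0.4 = 21.80°;  2α = 43.60°
edge 0: e_0 = (+2.20, -2.32);  n_0 = (-0.7256, -0.6881)
edge 2: e_2 = (+0.38, +2.14);  n_2 = (+0.9846, -0.1748)
∠(n_0, n_2) = 126.45°
δ = |180° − 126.45°| = 53.55°
53.55° > 2α = 43.60°  →  invalid

δ = 53.55°, invalid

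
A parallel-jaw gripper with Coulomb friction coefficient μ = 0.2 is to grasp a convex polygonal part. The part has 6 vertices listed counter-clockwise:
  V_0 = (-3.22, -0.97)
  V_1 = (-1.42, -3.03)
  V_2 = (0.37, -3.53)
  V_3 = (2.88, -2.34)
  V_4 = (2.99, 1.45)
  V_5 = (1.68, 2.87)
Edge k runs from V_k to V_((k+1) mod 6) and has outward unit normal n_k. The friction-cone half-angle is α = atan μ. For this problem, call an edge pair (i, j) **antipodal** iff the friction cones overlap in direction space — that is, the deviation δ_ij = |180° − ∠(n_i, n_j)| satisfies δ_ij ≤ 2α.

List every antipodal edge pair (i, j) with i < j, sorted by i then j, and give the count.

count = 2; pairs: (0,4), (2,5)

α = atan 0.2 = 11.31°;  2α = 22.62°
n_0 = (-0.7530, -0.6580)
n_1 = (-0.2690, -0.9631)
n_2 = (+0.4284, -0.9036)
n_3 = (+0.9996, -0.0290)
n_4 = (+0.7350, +0.6781)
n_5 = (-0.6168, +0.7871)
  (0,1): δ = 146.75°  ·
  (0,2): δ = 105.78°  ·
  (0,3): δ = 42.81°  ·
  (0,4): δ = 1.55°  ✓
  (0,5): δ = 86.94°  ·
  (1,2): δ = 139.03°  ·
  (1,3): δ = 76.06°  ·
  (1,4): δ = 31.70°  ·
  (1,5): δ = 53.69°  ·
  (2,3): δ = 117.03°  ·
  (2,4): δ = 72.67°  ·
  (2,5): δ = 12.72°  ✓
  (3,4): δ = 135.64°  ·
  (3,5): δ = 50.25°  ·
  (4,5): δ = 94.61°  ·
antipodal pairs: 2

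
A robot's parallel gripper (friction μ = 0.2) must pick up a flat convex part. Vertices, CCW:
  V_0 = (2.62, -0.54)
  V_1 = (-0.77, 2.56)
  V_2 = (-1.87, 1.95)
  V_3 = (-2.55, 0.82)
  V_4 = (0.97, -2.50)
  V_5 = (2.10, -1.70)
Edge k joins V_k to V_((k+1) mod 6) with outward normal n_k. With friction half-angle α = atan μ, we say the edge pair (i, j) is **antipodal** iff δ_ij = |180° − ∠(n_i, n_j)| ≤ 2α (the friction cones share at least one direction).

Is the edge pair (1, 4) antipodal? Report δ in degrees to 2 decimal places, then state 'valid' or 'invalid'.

α = atan 0.2 = 11.31°;  2α = 22.62°
edge 1: e_1 = (-1.10, -0.61);  n_1 = (-0.4850, +0.8745)
edge 4: e_4 = (+1.13, +0.80);  n_4 = (+0.5778, -0.8162)
∠(n_1, n_4) = 173.71°
δ = |180° − 173.71°| = 6.29°
6.29° ≤ 2α = 22.62°  →  valid

δ = 6.29°, valid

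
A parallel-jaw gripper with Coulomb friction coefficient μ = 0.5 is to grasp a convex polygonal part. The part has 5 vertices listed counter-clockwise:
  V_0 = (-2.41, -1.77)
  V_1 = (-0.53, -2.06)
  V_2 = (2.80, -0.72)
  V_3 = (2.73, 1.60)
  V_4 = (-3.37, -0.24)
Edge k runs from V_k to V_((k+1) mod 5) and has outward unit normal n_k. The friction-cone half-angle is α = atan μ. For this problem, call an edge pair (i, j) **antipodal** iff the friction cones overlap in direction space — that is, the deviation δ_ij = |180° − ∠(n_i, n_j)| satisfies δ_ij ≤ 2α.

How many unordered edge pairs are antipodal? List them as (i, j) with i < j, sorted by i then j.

count = 3; pairs: (0,3), (1,3), (2,4)

α = atan 0.5 = 26.57°;  2α = 53.13°
n_0 = (-0.1525, -0.9883)
n_1 = (+0.3733, -0.9277)
n_2 = (+0.9995, +0.0302)
n_3 = (-0.2888, +0.9574)
n_4 = (-0.8471, -0.5315)
  (0,1): δ = 149.31°  ·
  (0,2): δ = 79.50°  ·
  (0,3): δ = 25.55°  ✓
  (0,4): δ = 130.88°  ·
  (1,2): δ = 110.19°  ·
  (1,3): δ = 5.13°  ✓
  (1,4): δ = 100.19°  ·
  (2,3): δ = 74.94°  ·
  (2,4): δ = 30.38°  ✓
  (3,4): δ = 74.68°  ·
antipodal pairs: 3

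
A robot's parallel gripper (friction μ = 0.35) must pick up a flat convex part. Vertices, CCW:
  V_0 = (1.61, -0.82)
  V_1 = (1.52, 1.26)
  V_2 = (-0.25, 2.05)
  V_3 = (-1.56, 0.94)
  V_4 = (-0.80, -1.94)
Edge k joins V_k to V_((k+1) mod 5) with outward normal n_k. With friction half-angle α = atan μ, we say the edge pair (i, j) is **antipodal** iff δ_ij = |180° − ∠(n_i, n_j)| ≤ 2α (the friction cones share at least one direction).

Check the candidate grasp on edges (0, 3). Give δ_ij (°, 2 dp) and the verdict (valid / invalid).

δ = 12.31°, valid

α = atan 0.35 = 19.29°;  2α = 38.58°
edge 0: e_0 = (-0.09, +2.08);  n_0 = (+0.9991, +0.0432)
edge 3: e_3 = (+0.76, -2.88);  n_3 = (-0.9669, -0.2552)
∠(n_0, n_3) = 167.69°
δ = |180° − 167.69°| = 12.31°
12.31° ≤ 2α = 38.58°  →  valid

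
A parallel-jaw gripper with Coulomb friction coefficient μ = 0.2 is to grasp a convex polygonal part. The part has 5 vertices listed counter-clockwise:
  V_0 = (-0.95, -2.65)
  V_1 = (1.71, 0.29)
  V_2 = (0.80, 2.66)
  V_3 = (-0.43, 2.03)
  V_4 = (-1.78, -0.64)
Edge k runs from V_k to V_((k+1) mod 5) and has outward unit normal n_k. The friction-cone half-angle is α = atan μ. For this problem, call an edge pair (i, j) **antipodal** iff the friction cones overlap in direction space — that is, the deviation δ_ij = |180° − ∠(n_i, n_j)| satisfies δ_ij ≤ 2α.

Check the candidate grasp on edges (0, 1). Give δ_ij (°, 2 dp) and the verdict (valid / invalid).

α = atan 0.2 = 11.31°;  2α = 22.62°
edge 0: e_0 = (+2.66, +2.94);  n_0 = (+0.7415, -0.6709)
edge 1: e_1 = (-0.91, +2.37);  n_1 = (+0.9335, +0.3585)
∠(n_0, n_1) = 63.14°
δ = |180° − 63.14°| = 116.86°
116.86° > 2α = 22.62°  →  invalid

δ = 116.86°, invalid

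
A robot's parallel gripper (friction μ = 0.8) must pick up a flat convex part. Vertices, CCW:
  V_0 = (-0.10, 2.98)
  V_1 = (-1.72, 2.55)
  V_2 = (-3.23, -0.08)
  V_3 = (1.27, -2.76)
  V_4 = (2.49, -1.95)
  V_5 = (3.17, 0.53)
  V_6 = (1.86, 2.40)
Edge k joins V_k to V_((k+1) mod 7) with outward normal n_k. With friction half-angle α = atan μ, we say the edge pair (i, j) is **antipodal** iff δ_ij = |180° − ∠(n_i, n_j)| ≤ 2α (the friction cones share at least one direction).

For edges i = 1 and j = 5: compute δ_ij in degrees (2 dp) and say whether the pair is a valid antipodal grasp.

α = atan 0.8 = 38.66°;  2α = 77.32°
edge 1: e_1 = (-1.51, -2.63);  n_1 = (-0.8672, +0.4979)
edge 5: e_5 = (-1.31, +1.87);  n_5 = (+0.8190, +0.5738)
∠(n_1, n_5) = 115.13°
δ = |180° − 115.13°| = 64.87°
64.87° ≤ 2α = 77.32°  →  valid

δ = 64.87°, valid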